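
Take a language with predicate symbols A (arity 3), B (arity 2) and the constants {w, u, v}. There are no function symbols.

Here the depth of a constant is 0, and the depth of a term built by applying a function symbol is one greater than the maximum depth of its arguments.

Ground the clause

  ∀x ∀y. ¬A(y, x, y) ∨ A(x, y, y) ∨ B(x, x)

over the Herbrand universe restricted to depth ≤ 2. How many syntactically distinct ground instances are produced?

Ground terms of depth ≤ 2:
  With no function symbols every ground term is a constant, so there are exactly 3 ground terms at every depth bound.
  N_0 = 3
  N_1 = 3
  N_2 = 3
  Explicitly: w, u, v.
So there are 3 ground terms available for substitution.
There are 2 variables to instantiate (x, y), each occurring in at least one literal, so different choices give different ground instances.
Number of ground instances = 3^2 = 9.

9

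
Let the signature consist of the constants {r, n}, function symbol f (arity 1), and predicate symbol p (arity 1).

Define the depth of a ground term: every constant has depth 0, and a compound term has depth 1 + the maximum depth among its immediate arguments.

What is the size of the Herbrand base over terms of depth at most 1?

First count ground terms of depth ≤ 1.
Let N_k = |{terms of depth ≤ k}|. Then N_0 = 2 and N_k = 2 + N_{k-1} for k ≥ 1 (one summand per function symbol, arity giving the exponent).
N_0 = 2
N_1 = 2 + 2 = 4
Explicitly: r, n, f(r), f(n).
So |H| = 4.
Ground atoms are formed by filling each argument slot of a predicate with a term from H, so an r-ary predicate gives |H|^r atoms:
  p: 4
Total ground atoms: 4.

4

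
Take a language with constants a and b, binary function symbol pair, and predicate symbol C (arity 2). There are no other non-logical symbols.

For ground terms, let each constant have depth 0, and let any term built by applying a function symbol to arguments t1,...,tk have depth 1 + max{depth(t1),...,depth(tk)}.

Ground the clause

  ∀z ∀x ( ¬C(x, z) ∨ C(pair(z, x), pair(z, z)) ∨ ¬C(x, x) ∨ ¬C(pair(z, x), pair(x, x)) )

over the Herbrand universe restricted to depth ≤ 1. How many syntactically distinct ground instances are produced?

Ground terms of depth ≤ 1:
  Let N_k count ground terms of depth at most k. Each non-constant term of depth ≤ k is some function symbol applied to depth-≤(k−1) arguments, giving N_k = 2 + N_{k-1}^2.
  N_0 = 2
  N_1 = 2 + 2^2 = 6
  Explicitly: a, b, pair(a, a), pair(a, b), pair(b, a), pair(b, b).
So there are 6 ground terms available for substitution.
The body mentions every one of the 2 quantified variables; since ground terms form a free algebra, no two substitutions collapse to the same formula.
Number of ground instances = 6^2 = 36.

36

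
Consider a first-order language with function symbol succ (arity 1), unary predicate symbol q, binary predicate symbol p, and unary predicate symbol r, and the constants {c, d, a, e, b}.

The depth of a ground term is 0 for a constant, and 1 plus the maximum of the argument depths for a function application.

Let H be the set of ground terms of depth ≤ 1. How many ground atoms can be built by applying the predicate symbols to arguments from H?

120

First count ground terms of depth ≤ 1.
Let N_k count ground terms of depth at most k. Each non-constant term of depth ≤ k is some function symbol applied to depth-≤(k−1) arguments, giving N_k = 5 + N_{k-1}.
N_0 = 5
N_1 = 5 + 5 = 10
Explicitly: c, d, a, e, b, succ(c), succ(d), succ(a), succ(e), succ(b).
So |H| = 10.
For each predicate symbol, the number of ground atoms is |H| raised to its arity; summing:
  q: 10;  p: 10^2 = 100;  r: 10
Total ground atoms: 10 + 100 + 10 = 120.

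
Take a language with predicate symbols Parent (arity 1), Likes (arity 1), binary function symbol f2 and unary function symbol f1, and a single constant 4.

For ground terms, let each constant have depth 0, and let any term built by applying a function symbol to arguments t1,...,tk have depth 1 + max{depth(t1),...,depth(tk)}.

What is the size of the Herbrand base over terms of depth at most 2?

26

First count ground terms of depth ≤ 2.
Count level by level. With function symbols f2/2, f1/1, the terms of depth ≤ k are the 1 constant together with each function applied to depth-≤(k−1) tuples, so N_k = 1 + N_{k-1}^2 + N_{k-1}.
N_0 = 1
N_1 = 1 + 1^2 + 1 = 3
N_2 = 1 + 3^2 + 3 = 13
So |H| = 13.
A ground atom is a predicate applied to a tuple of terms from H, so the count is the sum over predicates of |H|^arity:
  Parent: 13;  Likes: 13
Total ground atoms: 13 + 13 = 26.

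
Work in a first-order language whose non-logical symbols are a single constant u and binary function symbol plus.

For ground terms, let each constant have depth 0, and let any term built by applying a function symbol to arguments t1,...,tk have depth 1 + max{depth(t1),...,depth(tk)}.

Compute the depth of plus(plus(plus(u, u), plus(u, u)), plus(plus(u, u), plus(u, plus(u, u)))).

depth(plus(u, u)) = 1 + max(0, 0) = 1
depth(plus(plus(u, u), plus(u, u))) = 1 + max(1, 1) = 2
depth(plus(u, plus(u, u))) = 1 + max(0, 1) = 2
depth(plus(plus(u, u), plus(u, plus(u, u)))) = 1 + max(1, 2) = 3
depth(plus(plus(plus(u, u), plus(u, u)), plus(plus(u, u), plus(u, plus(u, u))))) = 1 + max(2, 3) = 4

4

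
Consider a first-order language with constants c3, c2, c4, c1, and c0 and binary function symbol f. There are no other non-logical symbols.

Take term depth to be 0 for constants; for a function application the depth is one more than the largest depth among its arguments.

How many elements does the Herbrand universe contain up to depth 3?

Let N_k = |{terms of depth ≤ k}|. Then N_0 = 5 and N_k = 5 + N_{k-1}^2 for k ≥ 1 (one summand per function symbol, arity giving the exponent).
N_0 = 5
N_1 = 5 + 5^2 = 30
N_2 = 5 + 30^2 = 905
N_3 = 5 + 905^2 = 819030

819030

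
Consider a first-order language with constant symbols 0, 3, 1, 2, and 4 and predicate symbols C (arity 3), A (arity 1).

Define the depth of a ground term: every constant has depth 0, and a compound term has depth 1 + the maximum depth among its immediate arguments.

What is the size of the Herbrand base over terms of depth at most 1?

First count ground terms of depth ≤ 1.
With no function symbols every ground term is a constant, so there are exactly 5 ground terms at every depth bound.
N_0 = 5
N_1 = 5
Explicitly: 0, 3, 1, 2, 4.
So |H| = 5.
A ground atom is a predicate applied to a tuple of terms from H, so the count is the sum over predicates of |H|^arity:
  C: 5^3 = 125;  A: 5
Total ground atoms: 125 + 5 = 130.

130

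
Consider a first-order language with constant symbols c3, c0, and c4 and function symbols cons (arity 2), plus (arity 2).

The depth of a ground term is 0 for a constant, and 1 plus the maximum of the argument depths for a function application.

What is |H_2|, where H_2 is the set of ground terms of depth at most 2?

Write N_k for the number of ground terms of depth ≤ k. A term of depth ≤ k is either a constant or a function symbol applied to arguments of depth ≤ k−1, so N_k = 3 + N_{k-1}^2 + N_{k-1}^2.
N_0 = 3
N_1 = 3 + 3^2 + 3^2 = 21
N_2 = 3 + 21^2 + 21^2 = 885

885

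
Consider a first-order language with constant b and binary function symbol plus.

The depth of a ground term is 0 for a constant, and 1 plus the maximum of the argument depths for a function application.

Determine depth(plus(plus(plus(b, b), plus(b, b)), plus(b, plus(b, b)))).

depth(plus(b, b)) = 1 + max(0, 0) = 1
depth(plus(plus(b, b), plus(b, b))) = 1 + max(1, 1) = 2
depth(plus(b, plus(b, b))) = 1 + max(0, 1) = 2
depth(plus(plus(plus(b, b), plus(b, b)), plus(b, plus(b, b)))) = 1 + max(2, 2) = 3

3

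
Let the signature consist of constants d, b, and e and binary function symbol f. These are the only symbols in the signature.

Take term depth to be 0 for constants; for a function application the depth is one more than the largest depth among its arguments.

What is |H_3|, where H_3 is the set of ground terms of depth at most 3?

Let N_k = |{terms of depth ≤ k}|. Then N_0 = 3 and N_k = 3 + N_{k-1}^2 for k ≥ 1 (one summand per function symbol, arity giving the exponent).
N_0 = 3
N_1 = 3 + 3^2 = 12
N_2 = 3 + 12^2 = 147
N_3 = 3 + 147^2 = 21612

21612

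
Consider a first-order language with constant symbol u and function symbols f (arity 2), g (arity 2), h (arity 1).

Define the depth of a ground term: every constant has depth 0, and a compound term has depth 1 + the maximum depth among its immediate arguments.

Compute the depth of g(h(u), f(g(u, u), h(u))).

3

depth(h(u)) = 1 + depth(u) = 1 + 0 = 1
depth(g(u, u)) = 1 + max(0, 0) = 1
depth(f(g(u, u), h(u))) = 1 + max(1, 1) = 2
depth(g(h(u), f(g(u, u), h(u)))) = 1 + max(1, 2) = 3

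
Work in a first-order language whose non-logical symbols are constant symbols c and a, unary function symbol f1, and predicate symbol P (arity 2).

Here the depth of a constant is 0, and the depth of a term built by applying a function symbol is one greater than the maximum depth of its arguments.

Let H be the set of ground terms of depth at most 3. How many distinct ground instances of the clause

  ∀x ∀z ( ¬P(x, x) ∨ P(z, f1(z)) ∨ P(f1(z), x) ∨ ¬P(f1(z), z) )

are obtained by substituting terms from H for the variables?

Ground terms of depth ≤ 3:
  Let N_k count ground terms of depth at most k. Each non-constant term of depth ≤ k is some function symbol applied to depth-≤(k−1) arguments, giving N_k = 2 + N_{k-1}.
  N_0 = 2
  N_1 = 2 + 2 = 4
  N_2 = 2 + 4 = 6
  N_3 = 2 + 6 = 8
  Explicitly: c, a, f1(c), f1(a), f1(f1(c)), f1(f1(a)), f1(f1(f1(c))), f1(f1(f1(a))).
So there are 8 ground terms available for substitution.
Each of x, z ranges independently over the available ground terms, and distinct assignments produce distinct instances.
Number of ground instances = 8^2 = 64.

64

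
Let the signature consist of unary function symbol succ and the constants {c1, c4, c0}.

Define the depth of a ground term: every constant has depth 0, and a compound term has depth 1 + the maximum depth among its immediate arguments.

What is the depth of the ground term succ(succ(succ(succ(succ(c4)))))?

depth(succ(c4)) = 1 + depth(c4) = 1 + 0 = 1
depth(succ(succ(c4))) = 1 + depth(succ(c4)) = 1 + 1 = 2
depth(succ(succ(succ(c4)))) = 1 + depth(succ(succ(c4))) = 1 + 2 = 3
depth(succ(succ(succ(succ(c4))))) = 1 + depth(succ(succ(succ(c4)))) = 1 + 3 = 4
depth(succ(succ(succ(succ(succ(c4)))))) = 1 + depth(succ(succ(succ(succ(c4))))) = 1 + 4 = 5

5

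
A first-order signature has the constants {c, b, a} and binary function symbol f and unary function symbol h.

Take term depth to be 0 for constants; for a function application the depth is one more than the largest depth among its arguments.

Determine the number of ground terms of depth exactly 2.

228

Write N_k for the number of ground terms of depth ≤ k. A term of depth ≤ k is either a constant or a function symbol applied to arguments of depth ≤ k−1, so N_k = 3 + N_{k-1}^2 + N_{k-1}.
N_0 = 3
N_1 = 3 + 3^2 + 3 = 15
N_2 = 3 + 15^2 + 15 = 243
Terms of depth exactly 2: N_2 − N_1 = 243 − 15 = 228.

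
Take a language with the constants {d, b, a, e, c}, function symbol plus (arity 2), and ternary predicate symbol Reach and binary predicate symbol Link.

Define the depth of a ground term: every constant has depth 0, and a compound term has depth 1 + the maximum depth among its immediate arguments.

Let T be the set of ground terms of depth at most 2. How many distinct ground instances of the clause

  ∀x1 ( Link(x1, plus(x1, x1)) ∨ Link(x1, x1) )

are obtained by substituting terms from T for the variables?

905

Ground terms of depth ≤ 2:
  Let N_k count ground terms of depth at most k. Each non-constant term of depth ≤ k is some function symbol applied to depth-≤(k−1) arguments, giving N_k = 5 + N_{k-1}^2.
  N_0 = 5
  N_1 = 5 + 5^2 = 30
  N_2 = 5 + 30^2 = 905
So there are 905 ground terms available for substitution.
The body mentions the single quantified variable x1; since ground terms form a free algebra, no two substitutions collapse to the same formula.
Number of ground instances = 905.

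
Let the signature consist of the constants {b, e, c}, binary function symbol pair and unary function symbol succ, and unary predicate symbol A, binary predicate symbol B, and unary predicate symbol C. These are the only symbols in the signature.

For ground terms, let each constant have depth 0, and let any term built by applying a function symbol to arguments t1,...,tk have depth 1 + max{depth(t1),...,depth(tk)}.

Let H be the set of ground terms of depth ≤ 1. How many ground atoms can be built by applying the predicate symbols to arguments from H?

255

First count ground terms of depth ≤ 1.
Let N_k = |{terms of depth ≤ k}|. Then N_0 = 3 and N_k = 3 + N_{k-1}^2 + N_{k-1} for k ≥ 1 (one summand per function symbol, arity giving the exponent).
N_0 = 3
N_1 = 3 + 3^2 + 3 = 15
So |H| = 15.
Each predicate of arity r yields |H|^r ground atoms (one per choice of an r-tuple from H):
  A: 15;  B: 15^2 = 225;  C: 15
Total ground atoms: 15 + 225 + 15 = 255.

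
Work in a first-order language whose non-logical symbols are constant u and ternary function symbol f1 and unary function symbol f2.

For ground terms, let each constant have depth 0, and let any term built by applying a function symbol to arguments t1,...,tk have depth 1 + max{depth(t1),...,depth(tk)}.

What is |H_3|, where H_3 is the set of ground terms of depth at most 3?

Let N_k count ground terms of depth at most k. Each non-constant term of depth ≤ k is some function symbol applied to depth-≤(k−1) arguments, giving N_k = 1 + N_{k-1}^3 + N_{k-1}.
N_0 = 1
N_1 = 1 + 1^3 + 1 = 3
N_2 = 1 + 3^3 + 3 = 31
N_3 = 1 + 31^3 + 31 = 29823

29823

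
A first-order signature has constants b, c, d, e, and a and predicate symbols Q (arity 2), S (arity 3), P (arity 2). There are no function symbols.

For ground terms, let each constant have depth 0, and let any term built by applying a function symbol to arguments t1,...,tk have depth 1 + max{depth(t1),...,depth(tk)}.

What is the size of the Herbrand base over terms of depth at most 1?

First count ground terms of depth ≤ 1.
With no function symbols every ground term is a constant, so there are exactly 5 ground terms at every depth bound.
N_0 = 5
N_1 = 5
Explicitly: b, c, d, e, a.
So |H| = 5.
Each predicate of arity r yields |H|^r ground atoms (one per choice of an r-tuple from H):
  Q: 5^2 = 25;  S: 5^3 = 125;  P: 5^2 = 25
Total ground atoms: 25 + 125 + 25 = 175.

175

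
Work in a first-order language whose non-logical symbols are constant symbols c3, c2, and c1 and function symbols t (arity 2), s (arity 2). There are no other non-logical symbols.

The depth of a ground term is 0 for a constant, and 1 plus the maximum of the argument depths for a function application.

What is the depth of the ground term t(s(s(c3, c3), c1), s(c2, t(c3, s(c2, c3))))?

4

depth(s(c3, c3)) = 1 + max(0, 0) = 1
depth(s(s(c3, c3), c1)) = 1 + max(1, 0) = 2
depth(s(c2, c3)) = 1 + max(0, 0) = 1
depth(t(c3, s(c2, c3))) = 1 + max(0, 1) = 2
depth(s(c2, t(c3, s(c2, c3)))) = 1 + max(0, 2) = 3
depth(t(s(s(c3, c3), c1), s(c2, t(c3, s(c2, c3))))) = 1 + max(2, 3) = 4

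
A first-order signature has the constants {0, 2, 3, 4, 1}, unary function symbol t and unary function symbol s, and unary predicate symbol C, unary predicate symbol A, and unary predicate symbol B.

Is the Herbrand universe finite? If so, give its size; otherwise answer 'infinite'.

infinite

The signature has at least one function symbol (t, arity 1) and at least one constant (0).
Iterating t gives infinitely many distinct ground terms: 0, t(0), t(t(0)), ...
So the Herbrand universe is infinite.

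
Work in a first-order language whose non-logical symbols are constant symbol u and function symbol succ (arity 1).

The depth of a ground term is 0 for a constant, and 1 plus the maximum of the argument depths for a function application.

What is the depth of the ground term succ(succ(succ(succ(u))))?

4

depth(succ(u)) = 1 + depth(u) = 1 + 0 = 1
depth(succ(succ(u))) = 1 + depth(succ(u)) = 1 + 1 = 2
depth(succ(succ(succ(u)))) = 1 + depth(succ(succ(u))) = 1 + 2 = 3
depth(succ(succ(succ(succ(u))))) = 1 + depth(succ(succ(succ(u)))) = 1 + 3 = 4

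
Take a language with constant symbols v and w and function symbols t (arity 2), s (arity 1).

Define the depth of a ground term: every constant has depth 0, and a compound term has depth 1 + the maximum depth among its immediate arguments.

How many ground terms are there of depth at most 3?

5552

Let N_k = |{terms of depth ≤ k}|. Then N_0 = 2 and N_k = 2 + N_{k-1}^2 + N_{k-1} for k ≥ 1 (one summand per function symbol, arity giving the exponent).
N_0 = 2
N_1 = 2 + 2^2 + 2 = 8
N_2 = 2 + 8^2 + 8 = 74
N_3 = 2 + 74^2 + 74 = 5552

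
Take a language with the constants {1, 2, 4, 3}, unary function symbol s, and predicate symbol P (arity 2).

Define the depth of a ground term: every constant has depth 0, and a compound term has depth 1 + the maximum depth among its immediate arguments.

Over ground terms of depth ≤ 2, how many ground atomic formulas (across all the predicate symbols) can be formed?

First count ground terms of depth ≤ 2.
Count level by level. With function symbols s/1, the terms of depth ≤ k are the 4 constants together with each function applied to depth-≤(k−1) tuples, so N_k = 4 + N_{k-1}.
N_0 = 4
N_1 = 4 + 4 = 8
N_2 = 4 + 8 = 12
So |H| = 12.
Each predicate of arity r yields |H|^r ground atoms (one per choice of an r-tuple from H):
  P: 12^2 = 144
Total ground atoms: 144.

144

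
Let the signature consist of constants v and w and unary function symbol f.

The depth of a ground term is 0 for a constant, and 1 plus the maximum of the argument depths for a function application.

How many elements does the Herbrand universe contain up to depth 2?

If N_k denotes the number of depth-≤k ground terms, the 2 constants give N_0 = 2, and each function symbol of arity r contributes N_{k-1}^r new terms at level k: N_k = 2 + N_{k-1}.
N_0 = 2
N_1 = 2 + 2 = 4
N_2 = 2 + 4 = 6
Explicitly: v, w, f(v), f(w), f(f(v)), f(f(w)).

6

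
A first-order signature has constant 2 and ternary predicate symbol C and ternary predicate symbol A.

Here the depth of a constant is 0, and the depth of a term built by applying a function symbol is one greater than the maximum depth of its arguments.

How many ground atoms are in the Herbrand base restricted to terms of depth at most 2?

First count ground terms of depth ≤ 2.
With no function symbols every ground term is a constant, so there is exactly 1 ground term at every depth bound.
N_0 = 1
N_1 = 1
N_2 = 1
So |H| = 1.
Each predicate of arity r yields |H|^r ground atoms (one per choice of an r-tuple from H):
  C: 1^3 = 1;  A: 1^3 = 1
Total ground atoms: 1 + 1 = 2.

2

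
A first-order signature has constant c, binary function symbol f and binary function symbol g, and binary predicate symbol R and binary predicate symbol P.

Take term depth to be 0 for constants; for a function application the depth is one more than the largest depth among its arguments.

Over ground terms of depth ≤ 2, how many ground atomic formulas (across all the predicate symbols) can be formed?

First count ground terms of depth ≤ 2.
Write N_k for the number of ground terms of depth ≤ k. A term of depth ≤ k is either a constant or a function symbol applied to arguments of depth ≤ k−1, so N_k = 1 + N_{k-1}^2 + N_{k-1}^2.
N_0 = 1
N_1 = 1 + 1^2 + 1^2 = 3
N_2 = 1 + 3^2 + 3^2 = 19
So |H| = 19.
A ground atom is a predicate applied to a tuple of terms from H, so the count is the sum over predicates of |H|^arity:
  R: 19^2 = 361;  P: 19^2 = 361
Total ground atoms: 361 + 361 = 722.

722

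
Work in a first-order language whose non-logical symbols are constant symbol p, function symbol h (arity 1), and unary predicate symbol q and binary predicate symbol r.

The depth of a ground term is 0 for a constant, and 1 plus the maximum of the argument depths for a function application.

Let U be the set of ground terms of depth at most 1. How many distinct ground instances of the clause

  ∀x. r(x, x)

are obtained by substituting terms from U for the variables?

Ground terms of depth ≤ 1:
  Let N_k count ground terms of depth at most k. Each non-constant term of depth ≤ k is some function symbol applied to depth-≤(k−1) arguments, giving N_k = 1 + N_{k-1}.
  N_0 = 1
  N_1 = 1 + 1 = 2
  Explicitly: p, h(p).
So there are 2 ground terms available for substitution.
The body mentions the single quantified variable x; since ground terms form a free algebra, no two substitutions collapse to the same formula.
Number of ground instances = 2.

2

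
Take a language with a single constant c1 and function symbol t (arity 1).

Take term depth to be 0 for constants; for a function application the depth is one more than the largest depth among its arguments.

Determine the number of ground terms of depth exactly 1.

Let N_k count ground terms of depth at most k. Each non-constant term of depth ≤ k is some function symbol applied to depth-≤(k−1) arguments, giving N_k = 1 + N_{k-1}.
N_0 = 1
N_1 = 1 + 1 = 2
Terms of depth exactly 1: N_1 − N_0 = 2 − 1 = 1.

1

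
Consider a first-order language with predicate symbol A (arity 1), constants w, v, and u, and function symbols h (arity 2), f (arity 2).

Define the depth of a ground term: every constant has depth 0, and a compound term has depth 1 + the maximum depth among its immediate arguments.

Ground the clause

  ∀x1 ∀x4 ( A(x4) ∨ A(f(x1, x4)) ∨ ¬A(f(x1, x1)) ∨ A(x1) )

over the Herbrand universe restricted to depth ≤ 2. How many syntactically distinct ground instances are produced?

783225

Ground terms of depth ≤ 2:
  If N_k denotes the number of depth-≤k ground terms, the 3 constants give N_0 = 3, and each function symbol of arity r contributes N_{k-1}^r new terms at level k: N_k = 3 + N_{k-1}^2 + N_{k-1}^2.
  N_0 = 3
  N_1 = 3 + 3^2 + 3^2 = 21
  N_2 = 3 + 21^2 + 21^2 = 885
So there are 885 ground terms available for substitution.
The clause has 2 distinct variables (x1, x4), each appearing in the body. In the free term algebra distinct substitutions yield syntactically distinct ground instances.
Number of ground instances = 885^2 = 783225.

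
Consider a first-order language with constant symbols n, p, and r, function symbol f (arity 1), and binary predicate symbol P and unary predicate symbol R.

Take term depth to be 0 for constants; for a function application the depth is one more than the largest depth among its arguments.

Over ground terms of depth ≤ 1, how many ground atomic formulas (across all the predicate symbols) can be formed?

First count ground terms of depth ≤ 1.
Let N_k count ground terms of depth at most k. Each non-constant term of depth ≤ k is some function symbol applied to depth-≤(k−1) arguments, giving N_k = 3 + N_{k-1}.
N_0 = 3
N_1 = 3 + 3 = 6
Explicitly: n, p, r, f(n), f(p), f(r).
So |H| = 6.
Each predicate of arity r yields |H|^r ground atoms (one per choice of an r-tuple from H):
  P: 6^2 = 36;  R: 6
Total ground atoms: 36 + 6 = 42.

42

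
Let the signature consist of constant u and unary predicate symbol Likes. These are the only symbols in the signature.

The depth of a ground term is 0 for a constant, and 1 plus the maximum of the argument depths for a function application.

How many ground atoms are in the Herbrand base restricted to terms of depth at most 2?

1

First count ground terms of depth ≤ 2.
With no function symbols every ground term is a constant, so there is exactly 1 ground term at every depth bound.
N_0 = 1
N_1 = 1
N_2 = 1
Explicitly: u.
So |H| = 1.
For each predicate symbol, the number of ground atoms is |H| raised to its arity; summing:
  Likes: 1
Total ground atoms: 1.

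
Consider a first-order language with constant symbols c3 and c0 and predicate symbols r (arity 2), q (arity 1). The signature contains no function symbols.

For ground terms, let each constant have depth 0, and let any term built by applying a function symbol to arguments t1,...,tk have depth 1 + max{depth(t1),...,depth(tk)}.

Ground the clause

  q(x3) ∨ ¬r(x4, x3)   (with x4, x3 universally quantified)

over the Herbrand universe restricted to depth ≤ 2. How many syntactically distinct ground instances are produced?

4

Ground terms of depth ≤ 2:
  With no function symbols every ground term is a constant, so there are exactly 2 ground terms at every depth bound.
  N_0 = 2
  N_1 = 2
  N_2 = 2
So there are 2 ground terms available for substitution.
There are 2 variables to instantiate (x4, x3), each occurring in at least one literal, so different choices give different ground instances.
Number of ground instances = 2^2 = 4.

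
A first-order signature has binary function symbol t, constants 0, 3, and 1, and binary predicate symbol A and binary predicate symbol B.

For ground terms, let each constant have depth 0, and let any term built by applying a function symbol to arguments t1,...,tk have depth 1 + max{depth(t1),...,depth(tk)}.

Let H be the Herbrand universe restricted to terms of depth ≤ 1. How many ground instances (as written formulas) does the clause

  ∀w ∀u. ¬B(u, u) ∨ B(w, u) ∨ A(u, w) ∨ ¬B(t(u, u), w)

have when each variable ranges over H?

Ground terms of depth ≤ 1:
  If N_k denotes the number of depth-≤k ground terms, the 3 constants give N_0 = 3, and each function symbol of arity r contributes N_{k-1}^r new terms at level k: N_k = 3 + N_{k-1}^2.
  N_0 = 3
  N_1 = 3 + 3^2 = 12
So there are 12 ground terms available for substitution.
Each of w, u ranges independently over the available ground terms, and distinct assignments produce distinct instances.
Number of ground instances = 12^2 = 144.

144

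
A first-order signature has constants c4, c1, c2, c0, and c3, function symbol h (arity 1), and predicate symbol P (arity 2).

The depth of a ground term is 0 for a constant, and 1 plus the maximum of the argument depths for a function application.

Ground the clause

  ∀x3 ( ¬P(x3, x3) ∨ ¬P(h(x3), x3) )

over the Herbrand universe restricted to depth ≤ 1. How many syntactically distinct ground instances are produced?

Ground terms of depth ≤ 1:
  If N_k denotes the number of depth-≤k ground terms, the 5 constants give N_0 = 5, and each function symbol of arity r contributes N_{k-1}^r new terms at level k: N_k = 5 + N_{k-1}.
  N_0 = 5
  N_1 = 5 + 5 = 10
So there are 10 ground terms available for substitution.
There is 1 variable to instantiate (x3),  occurring in at least one literal, so different choices give different ground instances.
Number of ground instances = 10.

10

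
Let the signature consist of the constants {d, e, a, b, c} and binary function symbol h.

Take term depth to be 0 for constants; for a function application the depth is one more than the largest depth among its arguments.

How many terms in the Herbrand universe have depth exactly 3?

Let N_k count ground terms of depth at most k. Each non-constant term of depth ≤ k is some function symbol applied to depth-≤(k−1) arguments, giving N_k = 5 + N_{k-1}^2.
N_0 = 5
N_1 = 5 + 5^2 = 30
N_2 = 5 + 30^2 = 905
N_3 = 5 + 905^2 = 819030
Terms of depth exactly 3: N_3 − N_2 = 819030 − 905 = 818125.

818125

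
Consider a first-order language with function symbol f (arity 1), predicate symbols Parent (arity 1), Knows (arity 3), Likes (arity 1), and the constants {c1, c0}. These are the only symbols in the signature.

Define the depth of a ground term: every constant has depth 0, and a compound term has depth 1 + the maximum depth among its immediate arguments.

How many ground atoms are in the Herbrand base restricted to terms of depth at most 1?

72

First count ground terms of depth ≤ 1.
Let N_k = |{terms of depth ≤ k}|. Then N_0 = 2 and N_k = 2 + N_{k-1} for k ≥ 1 (one summand per function symbol, arity giving the exponent).
N_0 = 2
N_1 = 2 + 2 = 4
Explicitly: c1, c0, f(c1), f(c0).
So |H| = 4.
A ground atom is a predicate applied to a tuple of terms from H, so the count is the sum over predicates of |H|^arity:
  Parent: 4;  Knows: 4^3 = 64;  Likes: 4
Total ground atoms: 4 + 64 + 4 = 72.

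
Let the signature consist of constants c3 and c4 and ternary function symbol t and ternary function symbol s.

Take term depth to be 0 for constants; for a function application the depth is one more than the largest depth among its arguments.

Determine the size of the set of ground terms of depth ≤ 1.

18

If N_k denotes the number of depth-≤k ground terms, the 2 constants give N_0 = 2, and each function symbol of arity r contributes N_{k-1}^r new terms at level k: N_k = 2 + N_{k-1}^3 + N_{k-1}^3.
N_0 = 2
N_1 = 2 + 2^3 + 2^3 = 18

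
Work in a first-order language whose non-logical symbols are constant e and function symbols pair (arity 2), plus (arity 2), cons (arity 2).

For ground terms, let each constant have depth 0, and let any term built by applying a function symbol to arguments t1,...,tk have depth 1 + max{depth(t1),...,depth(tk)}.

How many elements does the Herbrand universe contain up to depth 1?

Write N_k for the number of ground terms of depth ≤ k. A term of depth ≤ k is either a constant or a function symbol applied to arguments of depth ≤ k−1, so N_k = 1 + N_{k-1}^2 + N_{k-1}^2 + N_{k-1}^2.
N_0 = 1
N_1 = 1 + 1^2 + 1^2 + 1^2 = 4
Explicitly: e, pair(e, e), plus(e, e), cons(e, e).

4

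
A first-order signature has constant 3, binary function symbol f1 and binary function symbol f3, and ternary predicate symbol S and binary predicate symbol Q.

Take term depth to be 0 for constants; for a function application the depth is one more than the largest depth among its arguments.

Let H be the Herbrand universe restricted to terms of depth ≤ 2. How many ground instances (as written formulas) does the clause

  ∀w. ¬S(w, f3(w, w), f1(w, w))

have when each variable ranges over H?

19

Ground terms of depth ≤ 2:
  Write N_k for the number of ground terms of depth ≤ k. A term of depth ≤ k is either a constant or a function symbol applied to arguments of depth ≤ k−1, so N_k = 1 + N_{k-1}^2 + N_{k-1}^2.
  N_0 = 1
  N_1 = 1 + 1^2 + 1^2 = 3
  N_2 = 1 + 3^2 + 3^2 = 19
So there are 19 ground terms available for substitution.
The clause has 1 distinct variable (w), which appears in the body. In the free term algebra distinct substitutions yield syntactically distinct ground instances.
Number of ground instances = 19.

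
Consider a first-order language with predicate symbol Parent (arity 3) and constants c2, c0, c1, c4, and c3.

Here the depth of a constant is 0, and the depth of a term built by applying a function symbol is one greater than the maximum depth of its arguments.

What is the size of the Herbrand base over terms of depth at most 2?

125

First count ground terms of depth ≤ 2.
With no function symbols every ground term is a constant, so there are exactly 5 ground terms at every depth bound.
N_0 = 5
N_1 = 5
N_2 = 5
Explicitly: c2, c0, c1, c4, c3.
So |H| = 5.
A ground atom is a predicate applied to a tuple of terms from H, so the count is the sum over predicates of |H|^arity:
  Parent: 5^3 = 125
Total ground atoms: 125.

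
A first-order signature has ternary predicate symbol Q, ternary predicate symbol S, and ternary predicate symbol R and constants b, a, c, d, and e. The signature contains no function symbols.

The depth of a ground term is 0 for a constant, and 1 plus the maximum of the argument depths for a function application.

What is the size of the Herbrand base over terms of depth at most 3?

375

First count ground terms of depth ≤ 3.
With no function symbols every ground term is a constant, so there are exactly 5 ground terms at every depth bound.
N_0 = 5
N_1 = 5
N_2 = 5
N_3 = 5
So |H| = 5.
Ground atoms are formed by filling each argument slot of a predicate with a term from H, so an r-ary predicate gives |H|^r atoms:
  Q: 5^3 = 125;  S: 5^3 = 125;  R: 5^3 = 125
Total ground atoms: 125 + 125 + 125 = 375.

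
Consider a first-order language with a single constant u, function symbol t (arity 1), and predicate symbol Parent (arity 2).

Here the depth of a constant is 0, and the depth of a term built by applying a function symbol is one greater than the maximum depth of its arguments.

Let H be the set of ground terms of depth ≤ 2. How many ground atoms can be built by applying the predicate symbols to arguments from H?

First count ground terms of depth ≤ 2.
Let N_k = |{terms of depth ≤ k}|. Then N_0 = 1 and N_k = 1 + N_{k-1} for k ≥ 1 (one summand per function symbol, arity giving the exponent).
N_0 = 1
N_1 = 1 + 1 = 2
N_2 = 1 + 2 = 3
Explicitly: u, t(u), t(t(u)).
So |H| = 3.
For each predicate symbol, the number of ground atoms is |H| raised to its arity; summing:
  Parent: 3^2 = 9
Total ground atoms: 9.

9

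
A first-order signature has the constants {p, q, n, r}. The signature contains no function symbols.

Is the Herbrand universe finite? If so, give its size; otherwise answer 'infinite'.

4

There are no function symbols, so every ground term is one of the 4 constants.
The Herbrand universe is {p, q, n, r}, which is finite with 4 elements.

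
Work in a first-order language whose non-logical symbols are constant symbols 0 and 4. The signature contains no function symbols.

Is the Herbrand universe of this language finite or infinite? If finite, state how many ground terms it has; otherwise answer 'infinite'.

There are no function symbols, so every ground term is one of the 2 constants.
The Herbrand universe is {0, 4}, which is finite with 2 elements.

2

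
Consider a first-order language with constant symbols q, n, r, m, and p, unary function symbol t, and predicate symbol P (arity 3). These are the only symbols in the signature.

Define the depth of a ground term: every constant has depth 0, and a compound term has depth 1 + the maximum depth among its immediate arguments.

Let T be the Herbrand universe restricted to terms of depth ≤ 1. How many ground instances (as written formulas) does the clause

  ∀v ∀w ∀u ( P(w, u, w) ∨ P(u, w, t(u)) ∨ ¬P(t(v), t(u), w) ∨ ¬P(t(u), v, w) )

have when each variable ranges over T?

Ground terms of depth ≤ 1:
  Let N_k count ground terms of depth at most k. Each non-constant term of depth ≤ k is some function symbol applied to depth-≤(k−1) arguments, giving N_k = 5 + N_{k-1}.
  N_0 = 5
  N_1 = 5 + 5 = 10
  Explicitly: q, n, r, m, p, t(q), t(n), t(r), t(m), t(p).
So there are 10 ground terms available for substitution.
The clause has 3 distinct variables (v, w, u), each appearing in the body. In the free term algebra distinct substitutions yield syntactically distinct ground instances.
Number of ground instances = 10^3 = 1000.

1000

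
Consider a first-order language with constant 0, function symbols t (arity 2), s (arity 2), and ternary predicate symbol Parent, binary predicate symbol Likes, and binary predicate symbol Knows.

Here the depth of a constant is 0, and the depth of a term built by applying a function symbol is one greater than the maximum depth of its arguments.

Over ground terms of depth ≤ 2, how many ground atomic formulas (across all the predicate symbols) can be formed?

7581

First count ground terms of depth ≤ 2.
Let N_k count ground terms of depth at most k. Each non-constant term of depth ≤ k is some function symbol applied to depth-≤(k−1) arguments, giving N_k = 1 + N_{k-1}^2 + N_{k-1}^2.
N_0 = 1
N_1 = 1 + 1^2 + 1^2 = 3
N_2 = 1 + 3^2 + 3^2 = 19
So |H| = 19.
For each predicate symbol, the number of ground atoms is |H| raised to its arity; summing:
  Parent: 19^3 = 6859;  Likes: 19^2 = 361;  Knows: 19^2 = 361
Total ground atoms: 6859 + 361 + 361 = 7581.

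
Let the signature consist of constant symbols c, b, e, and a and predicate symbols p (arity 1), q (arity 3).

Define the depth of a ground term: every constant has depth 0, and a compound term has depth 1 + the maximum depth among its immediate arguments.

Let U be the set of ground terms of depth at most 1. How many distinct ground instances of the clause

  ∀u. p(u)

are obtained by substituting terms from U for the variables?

4

Ground terms of depth ≤ 1:
  With no function symbols every ground term is a constant, so there are exactly 4 ground terms at every depth bound.
  N_0 = 4
  N_1 = 4
So there are 4 ground terms available for substitution.
The clause has 1 distinct variable (u), which appears in the body. In the free term algebra distinct substitutions yield syntactically distinct ground instances.
Number of ground instances = 4.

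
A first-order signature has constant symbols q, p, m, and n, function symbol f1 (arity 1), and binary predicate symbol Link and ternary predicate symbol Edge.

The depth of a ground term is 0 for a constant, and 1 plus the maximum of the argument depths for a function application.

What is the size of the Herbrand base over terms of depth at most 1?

576

First count ground terms of depth ≤ 1.
Let N_k count ground terms of depth at most k. Each non-constant term of depth ≤ k is some function symbol applied to depth-≤(k−1) arguments, giving N_k = 4 + N_{k-1}.
N_0 = 4
N_1 = 4 + 4 = 8
Explicitly: q, p, m, n, f1(q), f1(p), f1(m), f1(n).
So |H| = 8.
A ground atom is a predicate applied to a tuple of terms from H, so the count is the sum over predicates of |H|^arity:
  Link: 8^2 = 64;  Edge: 8^3 = 512
Total ground atoms: 64 + 512 = 576.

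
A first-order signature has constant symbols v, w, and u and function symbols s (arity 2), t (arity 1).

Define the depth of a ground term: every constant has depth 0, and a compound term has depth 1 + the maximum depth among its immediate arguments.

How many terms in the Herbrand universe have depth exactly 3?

If N_k denotes the number of depth-≤k ground terms, the 3 constants give N_0 = 3, and each function symbol of arity r contributes N_{k-1}^r new terms at level k: N_k = 3 + N_{k-1}^2 + N_{k-1}.
N_0 = 3
N_1 = 3 + 3^2 + 3 = 15
N_2 = 3 + 15^2 + 15 = 243
N_3 = 3 + 243^2 + 243 = 59295
Terms of depth exactly 3: N_3 − N_2 = 59295 − 243 = 59052.

59052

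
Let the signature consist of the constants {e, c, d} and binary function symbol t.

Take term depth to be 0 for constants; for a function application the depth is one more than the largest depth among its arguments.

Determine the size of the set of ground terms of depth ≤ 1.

12

Write N_k for the number of ground terms of depth ≤ k. A term of depth ≤ k is either a constant or a function symbol applied to arguments of depth ≤ k−1, so N_k = 3 + N_{k-1}^2.
N_0 = 3
N_1 = 3 + 3^2 = 12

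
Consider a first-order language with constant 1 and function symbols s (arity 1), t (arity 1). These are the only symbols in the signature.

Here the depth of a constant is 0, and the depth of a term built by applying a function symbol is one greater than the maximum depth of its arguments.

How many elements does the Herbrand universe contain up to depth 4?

Let N_k count ground terms of depth at most k. Each non-constant term of depth ≤ k is some function symbol applied to depth-≤(k−1) arguments, giving N_k = 1 + N_{k-1} + N_{k-1}.
N_0 = 1
N_1 = 1 + 1 + 1 = 3
N_2 = 1 + 3 + 3 = 7
N_3 = 1 + 7 + 7 = 15
N_4 = 1 + 15 + 15 = 31

31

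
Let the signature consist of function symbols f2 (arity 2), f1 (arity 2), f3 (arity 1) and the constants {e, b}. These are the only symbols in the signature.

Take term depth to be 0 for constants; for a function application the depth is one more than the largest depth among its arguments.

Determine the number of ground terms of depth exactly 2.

290

Let N_k count ground terms of depth at most k. Each non-constant term of depth ≤ k is some function symbol applied to depth-≤(k−1) arguments, giving N_k = 2 + N_{k-1}^2 + N_{k-1}^2 + N_{k-1}.
N_0 = 2
N_1 = 2 + 2^2 + 2^2 + 2 = 12
N_2 = 2 + 12^2 + 12^2 + 12 = 302
Terms of depth exactly 2: N_2 − N_1 = 302 − 12 = 290.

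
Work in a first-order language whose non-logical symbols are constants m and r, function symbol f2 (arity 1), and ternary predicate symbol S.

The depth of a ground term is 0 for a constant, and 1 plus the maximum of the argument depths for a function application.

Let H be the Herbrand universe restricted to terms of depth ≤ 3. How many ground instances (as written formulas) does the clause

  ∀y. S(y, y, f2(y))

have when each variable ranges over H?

Ground terms of depth ≤ 3:
  Let N_k = |{terms of depth ≤ k}|. Then N_0 = 2 and N_k = 2 + N_{k-1} for k ≥ 1 (one summand per function symbol, arity giving the exponent).
  N_0 = 2
  N_1 = 2 + 2 = 4
  N_2 = 2 + 4 = 6
  N_3 = 2 + 6 = 8
  Explicitly: m, r, f2(m), f2(r), f2(f2(m)), f2(f2(r)), f2(f2(f2(m))), f2(f2(f2(r))).
So there are 8 ground terms available for substitution.
The body mentions the single quantified variable y; since ground terms form a free algebra, no two substitutions collapse to the same formula.
Number of ground instances = 8.

8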